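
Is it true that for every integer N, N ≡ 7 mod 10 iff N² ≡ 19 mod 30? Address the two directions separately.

Neither implication holds.

[⇒] This fails: take N = 27. Then 27 ≡ 7 (mod 10), but 27² = 729 ≡ 9 (mod 30), not 19.

[⇐] This fails: take N = 13. Then 13² = 169 ≡ 19 (mod 30), yet 13 ≡ 3 (mod 10), not 7.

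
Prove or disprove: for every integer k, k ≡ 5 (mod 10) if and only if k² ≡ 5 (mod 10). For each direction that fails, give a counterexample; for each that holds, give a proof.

Forward direction. Suppose k ≡ 5 (mod 10). Write k = 10j + 5. Then (10j + 5)² = 100j² + 100j + 25 = 10(10j² + 10j + 2) + 5, so k² ≡ 5 (mod 10).

Converse. For the converse, argue contrapositively. If k ≢ 5 (mod 10), then k is congruent to one of 0, 1, 2, 3, 4, 6, 7, 8, 9 modulo 10, and these give k² ≡ 0, 1, 4, 9, 6, 6, 9, 4, 1 respectively — never 5.

Both directions hold.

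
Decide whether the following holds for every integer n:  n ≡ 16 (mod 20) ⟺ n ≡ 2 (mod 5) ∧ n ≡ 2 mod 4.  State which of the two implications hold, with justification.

Neither direction holds.

(→) This fails: n = 16 gives 16 ≡ 16 (mod 20) but 16 ≡ 1 (mod 5), so the conjunction on the right does not hold.

(←) This fails: n = 2 satisfies both congruences on the right (2 ≡ 2 mod 5 and 2 ≡ 2 mod 4) yet 2 ≡ 2 (mod 20), not 16.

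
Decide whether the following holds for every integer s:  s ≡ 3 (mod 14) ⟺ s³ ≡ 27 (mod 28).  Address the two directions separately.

Both directions fail.

(⟹) This fails: take s = 17. Then 17 ≡ 3 (mod 14), but 17³ = 4913 ≡ 13 (mod 28), not 27.

(⟸) This fails: take s = 19. Then 19³ = 6859 ≡ 27 (mod 28), yet 19 ≡ 5 (mod 14), not 3.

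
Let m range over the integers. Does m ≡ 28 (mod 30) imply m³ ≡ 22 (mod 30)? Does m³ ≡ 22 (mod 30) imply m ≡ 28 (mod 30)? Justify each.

Both implications hold.

(→) Suppose m ≡ 28 (mod 30). Write m = 30j + 28. Then (30j + 28)³ = 27000j³ + 75600j² + 70560j + 21952 = 30(900j³ + 2520j² + 2352j + 731) + 22, so m³ ≡ 22 (mod 30).

(←) Conversely, suppose m³ ≡ 22 (mod 30). The only residue r in {0, …, 29} with r³ ≡ 22 (mod 30) is r = 28, so m ≡ 28 (mod 30).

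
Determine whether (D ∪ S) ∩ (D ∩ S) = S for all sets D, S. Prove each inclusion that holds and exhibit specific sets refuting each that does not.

(⊆) Let x ∈ (D ∪ S) ∩ (D ∩ S). Then x ∈ D ∩ S, from which x ∈ S.

(⊇) This inclusion fails. Take D = ∅, S = {1}; then 1 ∈ S but 1 ∉ (D ∪ S) ∩ (D ∩ S).

Only the forward inclusion holds.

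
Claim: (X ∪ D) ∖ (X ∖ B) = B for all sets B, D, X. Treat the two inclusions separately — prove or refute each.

Neither inclusion holds.

(⟹) This inclusion fails. Take B = ∅, D = {1}, X = ∅; then 1 ∈ (X ∪ D) ∖ (X ∖ B) but 1 ∉ B.

(⟸) This inclusion fails. Take B = {1}, D = ∅, X = ∅; then 1 ∈ B but 1 ∉ (X ∪ D) ∖ (X ∖ B).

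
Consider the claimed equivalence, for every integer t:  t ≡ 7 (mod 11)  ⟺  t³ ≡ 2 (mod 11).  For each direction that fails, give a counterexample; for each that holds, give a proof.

Equivalent; both directions hold.

(⇐) For the converse, argue contrapositively. If t ≢ 7 (mod 11), then t is congruent to one of 0, 1, 2, 3, 4, 5, 6, 8, 9, 10 modulo 11, and these give t³ ≡ 0, 1, 8, 5, 9, 4, 7, 6, 3, 10 respectively — never 2.

(⇒) Suppose t ≡ 7 (mod 11). Write t = 11j + 7. Then (11j + 7)³ = 1331j³ + 2541j² + 1617j + 343 = 11(121j³ + 231j² + 147j + 31) + 2, so t³ ≡ 2 (mod 11).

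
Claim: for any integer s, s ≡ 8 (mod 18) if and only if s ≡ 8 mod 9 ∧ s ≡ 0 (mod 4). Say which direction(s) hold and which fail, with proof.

Only the reverse direction holds.

(→) This fails: s = 26 gives 26 ≡ 8 (mod 18) but 26 ≡ 2 (mod 4), so the conjunction on the right does not hold.

(←) Conversely, if s ≡ 8 (mod 9) and s ≡ 0 (mod 4), then by the Chinese remainder theorem s ≡ 8 (mod 36). Since 8 ≡ 8 (mod 18) and 18 ∣ 36, we get s ≡ 8 (mod 18).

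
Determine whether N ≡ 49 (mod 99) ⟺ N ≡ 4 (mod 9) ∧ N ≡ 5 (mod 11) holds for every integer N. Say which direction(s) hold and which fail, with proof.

Equivalent; both directions hold.

(⟹) Suppose N ≡ 49 (mod 99); write N = 99j + 49. Since 9 ∣ 99, reducing mod 9 gives N ≡ 49 ≡ 4 (mod 9); since 11 ∣ 99, reducing mod 11 gives N ≡ 49 ≡ 5 (mod 11).

(⟸) Conversely, if N ≡ 4 (mod 9) and N ≡ 5 (mod 11), then by the Chinese remainder theorem N ≡ 49 (mod 99). This is exactly N ≡ 49 (mod 99).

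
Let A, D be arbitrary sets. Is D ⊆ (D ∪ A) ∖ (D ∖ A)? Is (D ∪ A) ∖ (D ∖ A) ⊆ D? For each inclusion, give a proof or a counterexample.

(⊆) This inclusion fails. Take A = ∅, D = {1}; then 1 ∈ D but 1 ∉ (D ∪ A) ∖ (D ∖ A).

(⊇) This inclusion fails. Take A = {1}, D = ∅; then 1 ∈ (D ∪ A) ∖ (D ∖ A) but 1 ∉ D.

Both inclusions fail.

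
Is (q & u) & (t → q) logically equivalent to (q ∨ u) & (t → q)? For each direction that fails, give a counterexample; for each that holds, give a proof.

Not equivalent: only (⇒) holds.

Forward direction. Assume the antecedent. If t is true, the antecedent forces (t = T, q = T, u = T), and (q ∨ u) & (t → q) holds there. If t is false, the antecedent forces (t = F, q = T, u = T), and (q ∨ u) & (t → q) holds there. Either way (q ∨ u) & (t → q) holds.

Converse. This fails. Under t = F, q = T, u = F, the left side is false but the right side is true.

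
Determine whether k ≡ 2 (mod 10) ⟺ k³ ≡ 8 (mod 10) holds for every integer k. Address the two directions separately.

Both directions hold; the statement is true.

[⇒] Suppose k ≡ 2 (mod 10). Write k = 10j + 2. Then (10j + 2)³ = 1000j³ + 600j² + 120j + 8 = 10(100j³ + 60j² + 12j) + 8, so k³ ≡ 8 (mod 10).

[⇐] For the converse, argue contrapositively. If k ≢ 2 (mod 10), then k is congruent to one of 0, 1, 3, 4, 5, 6, 7, 8, 9 modulo 10, and these give k³ ≡ 0, 1, 7, 4, 5, 6, 3, 2, 9 respectively — never 8.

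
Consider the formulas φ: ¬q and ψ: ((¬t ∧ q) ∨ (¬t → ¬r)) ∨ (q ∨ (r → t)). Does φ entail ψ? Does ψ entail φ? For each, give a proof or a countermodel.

(→) This fails. Under t = F, q = F, r = T, the left side is true but the right side is false.

(←) This fails. Under t = F, q = T, r = F, the left side is false but the right side is true.

Neither implication holds.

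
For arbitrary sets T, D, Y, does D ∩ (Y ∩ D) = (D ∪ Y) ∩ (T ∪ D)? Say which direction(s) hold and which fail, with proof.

(⊆) Let x ∈ D ∩ (Y ∩ D). Then either x ∈ D ∩ Y and x ∉ T; or x ∈ T ∩ D ∩ Y. In each case x ∈ (D ∪ Y) ∩ (T ∪ D), so D ∩ (Y ∩ D) ⊆ (D ∪ Y) ∩ (T ∪ D).

(⊇) This inclusion fails. Take T = ∅, D = {1}, Y = ∅; then 1 ∈ (D ∪ Y) ∩ (T ∪ D) but 1 ∉ D ∩ (Y ∩ D).

The sets are not equal: only the forward inclusion holds.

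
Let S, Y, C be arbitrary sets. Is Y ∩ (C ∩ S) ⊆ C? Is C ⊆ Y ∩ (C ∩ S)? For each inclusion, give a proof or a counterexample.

(⟹) Let x ∈ Y ∩ (C ∩ S). Then x ∈ S ∩ Y ∩ C, from which x ∈ C.

(⟸) This inclusion fails. Take S = ∅, Y = ∅, C = {1}; then 1 ∈ C but 1 ∉ Y ∩ (C ∩ S).

(⊆) holds; (⊇) fails.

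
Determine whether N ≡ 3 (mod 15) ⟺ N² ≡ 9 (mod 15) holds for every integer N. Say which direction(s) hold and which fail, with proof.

Forward direction. Suppose N ≡ 3 (mod 15). Write N = 15j + 3. Then (15j + 3)² = 225j² + 90j + 9 = 15(15j² + 6j) + 9, so N² ≡ 9 (mod 15).

Converse. This fails: take N = 12. Then 12² = 144 ≡ 9 (mod 15), yet 12 ≡ 12 (mod 15), not 3.

(⇒) holds; (⇐) fails.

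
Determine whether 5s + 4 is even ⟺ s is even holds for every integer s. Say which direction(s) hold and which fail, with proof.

[⇐] Suppose s is even; write s = 2j. Then 5s + 4 = 5·(2j) + 4 = 2·5j + 4, which is even.

[⇒] Suppose 5s + 4 is even. Since 5 is odd, 5s and s have the same parity, so 5s + 4 ≡ s + 4 (mod 2). As 4 is even, 5s + 4 is even exactly when s is even. Thus s is even.

Both directions hold.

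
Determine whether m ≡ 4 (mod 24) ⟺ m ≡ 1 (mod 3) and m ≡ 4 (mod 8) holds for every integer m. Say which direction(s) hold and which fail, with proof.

The biconditional holds.

(⟹) Suppose m ≡ 4 (mod 24); write m = 24j + 4. Since 3 ∣ 24, reducing mod 3 gives m ≡ 4 ≡ 1 (mod 3); since 8 ∣ 24, reducing mod 8 gives m ≡ 4 (mod 8).

(⟸) Conversely, if m ≡ 1 (mod 3) and m ≡ 4 (mod 8), then by the Chinese remainder theorem m ≡ 4 (mod 24). This is exactly m ≡ 4 (mod 24).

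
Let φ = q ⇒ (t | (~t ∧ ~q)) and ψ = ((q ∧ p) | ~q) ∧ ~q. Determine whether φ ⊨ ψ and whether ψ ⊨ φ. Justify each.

Only the converse holds.

(⇐) Assume the antecedent. If q is true, the antecedent cannot hold. If q is false, q ⇒ (t | (~t ∧ ~q)) reduces to true regardless of the other variables. Either way q ⇒ (t | (~t ∧ ~q)) holds.

(⇒) This fails. Under q = T, t = T, p = F, the left side is true but the right side is false.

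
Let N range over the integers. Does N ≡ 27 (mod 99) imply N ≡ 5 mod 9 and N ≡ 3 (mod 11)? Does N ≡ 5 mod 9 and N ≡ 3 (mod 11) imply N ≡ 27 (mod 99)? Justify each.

(⇒) fails and (⇐) fails.

(⇒) This fails: N = 27 gives 27 ≡ 27 (mod 99) but 27 ≡ 0 (mod 9), so the conjunction on the right does not hold.

(⇐) This fails: N = 14 satisfies both congruences on the right (14 ≡ 5 mod 9 and 14 ≡ 3 mod 11) yet 14 ≡ 14 (mod 99), not 27.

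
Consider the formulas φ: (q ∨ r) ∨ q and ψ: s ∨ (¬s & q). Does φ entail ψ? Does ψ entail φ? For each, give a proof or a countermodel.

(⇒) fails and (⇐) fails.

(→) This fails. Under s = F, r = T, q = F, the left side is true but the right side is false.

(←) This fails. Under s = T, r = F, q = F, the left side is false but the right side is true.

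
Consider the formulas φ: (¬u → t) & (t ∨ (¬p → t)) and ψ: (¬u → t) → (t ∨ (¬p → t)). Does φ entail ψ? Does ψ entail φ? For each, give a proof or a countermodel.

Forward direction. Assume the antecedent. If p is true, (¬u → t) → (t ∨ (¬p → t)) reduces to true regardless of the other variables. If p is false, the antecedent forces (p = F, t = T, u = F) or (p = F, t = T, u = T), and (¬u → t) → (t ∨ (¬p → t)) holds there. Either way (¬u → t) → (t ∨ (¬p → t)) holds.

Converse. This fails. Under p = F, t = F, u = F, the left side is false but the right side is true.

Not equivalent: only (⇒) holds.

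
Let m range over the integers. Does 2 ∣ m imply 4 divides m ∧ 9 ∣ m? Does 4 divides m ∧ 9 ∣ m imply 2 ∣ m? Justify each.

Forward direction. This fails: take m = 2. Certainly 2 ∣ 2, but 4 ∤ 2.

Converse. Suppose 4 ∣ m and 9 ∣ m. Any common multiple of 4 and 9 is a multiple of their lcm; here gcd(4, 9) = 1, so lcm(4, 9) = 4·9 = 36, so 36 ∣ m. Since 2 ∣ 36, it follows that 2 ∣ m.

Only the reverse direction holds.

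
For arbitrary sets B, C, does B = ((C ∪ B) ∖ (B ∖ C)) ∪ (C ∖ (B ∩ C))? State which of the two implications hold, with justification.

(⟹) This inclusion fails. Take B = {1}, C = ∅; then 1 ∈ B but 1 ∉ ((C ∪ B) ∖ (B ∖ C)) ∪ (C ∖ (B ∩ C)).

(⟸) This inclusion fails. Take B = ∅, C = {1}; then 1 ∈ ((C ∪ B) ∖ (B ∖ C)) ∪ (C ∖ (B ∩ C)) but 1 ∉ B.

Neither inclusion holds.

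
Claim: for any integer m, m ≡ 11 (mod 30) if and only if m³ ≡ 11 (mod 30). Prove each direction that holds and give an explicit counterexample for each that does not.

The biconditional holds.

Forward direction. Suppose m ≡ 11 (mod 30). Write m = 30j + 11. Then (30j + 11)³ = 27000j³ + 29700j² + 10890j + 1331 = 30(900j³ + 990j² + 363j + 44) + 11, so m³ ≡ 11 (mod 30).

Converse. Suppose m³ ≡ 11 (mod 30). The only residue r in {0, …, 29} with r³ ≡ 11 (mod 30) is r = 11, so m ≡ 11 (mod 30).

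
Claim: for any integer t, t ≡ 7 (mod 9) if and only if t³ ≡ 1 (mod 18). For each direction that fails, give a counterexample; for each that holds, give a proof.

Neither implication holds.

Forward direction. This fails: take t = 16. Then 16 ≡ 7 (mod 9), but 16³ = 4096 ≡ 10 (mod 18), not 1.

Converse. This fails: take t = 1. Then 1³ = 1 ≡ 1 (mod 18), yet 1 ≡ 1 (mod 9), not 7.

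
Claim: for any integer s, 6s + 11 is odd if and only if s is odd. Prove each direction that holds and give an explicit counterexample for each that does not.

Only the reverse direction holds.

Forward direction. This fails: take s = 4. Then 6s + 11 = 35, which is odd, yet s = 4 is even, not odd.

Converse. Suppose s is odd. Since 6 is even, 6s is even for every s, so 6s + 11 has the same parity as 11, which is odd. Hence 6s + 11 is odd.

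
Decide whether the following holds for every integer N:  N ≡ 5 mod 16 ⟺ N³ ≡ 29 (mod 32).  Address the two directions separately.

[⇒] This fails: take N = 21. Then 21 ≡ 5 (mod 16), but 21³ = 9261 ≡ 13 (mod 32), not 29.

[⇐] Conversely, the residues r modulo 32 with r³ ≡ 29 (mod 32) are exactly {5}, and each is ≡ 5 (mod 16).

The forward direction fails; the converse holds.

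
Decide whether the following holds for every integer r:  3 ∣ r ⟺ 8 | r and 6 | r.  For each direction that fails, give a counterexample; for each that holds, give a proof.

(⟸) Suppose 8 ∣ r and 6 ∣ r. Any common multiple of 8 and 6 is a multiple of their lcm; here lcm(8, 6) = 8·6/gcd(8, 6) = 48/2 = 24, so 24 ∣ r. Since 3 ∣ 24, it follows that 3 ∣ r.

(⟹) This fails: take r = 3. Certainly 3 ∣ 3, but 8 ∤ 3.

(⇒) fails; (⇐) holds.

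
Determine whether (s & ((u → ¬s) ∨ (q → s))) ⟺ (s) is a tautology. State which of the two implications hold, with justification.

The biconditional holds.

(⇒) Assume the antecedent. If s is true, s reduces to true regardless of the other variables. If s is false, the antecedent cannot hold. Either way s holds.

(⇐) Assume the antecedent. If s is true, s & ((u → ¬s) ∨ (q → s)) reduces to true regardless of the other variables. If s is false, the antecedent cannot hold. Either way s & ((u → ¬s) ∨ (q → s)) holds.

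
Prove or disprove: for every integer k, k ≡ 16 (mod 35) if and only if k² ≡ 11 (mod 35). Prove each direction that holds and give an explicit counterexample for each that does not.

Only the forward direction holds.

(→) Suppose k ≡ 16 (mod 35). Write k = 35j + 16. Then (35j + 16)² = 1225j² + 1120j + 256 = 35(35j² + 32j + 7) + 11, so k² ≡ 11 (mod 35).

(←) This fails: take k = 9. Then 9² = 81 ≡ 11 (mod 35), yet 9 ≡ 9 (mod 35), not 16.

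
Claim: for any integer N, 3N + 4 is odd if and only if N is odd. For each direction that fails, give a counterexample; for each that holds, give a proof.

Both directions hold.

(⟸) Suppose N is odd; write N = 2j + 1. Then 3N + 4 = 3·(2j + 1) + 4 = 2·3j + 7, which is odd.

(⟹) Suppose 3N + 4 is odd. Since 3 is odd, 3N and N have the same parity, so 3N + 4 ≡ N + 4 (mod 2). As 4 is even, 3N + 4 is odd exactly when N is odd. Thus N is odd.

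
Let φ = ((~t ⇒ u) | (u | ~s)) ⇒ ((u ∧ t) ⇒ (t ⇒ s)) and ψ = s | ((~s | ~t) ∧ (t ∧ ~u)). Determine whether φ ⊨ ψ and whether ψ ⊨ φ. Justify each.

Only the reverse direction holds.

(→) This fails. Under u = F, s = F, t = F, the left side is true but the right side is false.

(←) Assume the antecedent. If u is true, the antecedent forces (u = T, s = T, t = F) or (u = T, s = T, t = T), and the consequent holds there. If u is false, the consequent reduces to true regardless of the other variables. Either way the consequent holds.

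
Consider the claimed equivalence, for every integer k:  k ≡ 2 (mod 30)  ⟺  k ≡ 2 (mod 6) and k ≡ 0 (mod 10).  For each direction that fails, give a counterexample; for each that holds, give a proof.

[⇒] This fails: k = 2 gives 2 ≡ 2 (mod 30) but 2 ≡ 2 (mod 10), so the conjunction on the right does not hold.

[⇐] This fails: k = 20 satisfies both congruences on the right (20 ≡ 2 mod 6 and 20 ≡ 0 mod 10) yet 20 ≡ 20 (mod 30), not 2.

Neither direction holds.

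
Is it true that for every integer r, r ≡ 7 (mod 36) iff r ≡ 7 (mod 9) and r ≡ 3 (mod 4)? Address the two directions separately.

(⟹) Suppose r ≡ 7 (mod 36); write r = 36j + 7. Since 9 ∣ 36, reducing mod 9 gives r ≡ 7 (mod 9); since 4 ∣ 36, reducing mod 4 gives r ≡ 7 ≡ 3 (mod 4).

(⟸) Conversely, if r ≡ 7 (mod 9) and r ≡ 3 (mod 4), then by the Chinese remainder theorem r ≡ 7 (mod 36). This is exactly r ≡ 7 (mod 36).

Equivalent; both directions hold.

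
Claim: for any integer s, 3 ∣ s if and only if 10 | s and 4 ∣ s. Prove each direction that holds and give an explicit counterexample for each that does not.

Neither direction holds.

Forward direction. This fails: take s = 3. Certainly 3 ∣ 3, but 10 ∤ 3.

Converse. This fails: take s = 20. Both 10 ∣ 20 and 4 ∣ 20, yet 20 is not a multiple of 3 (since 20 = 6·3 + 2), so 3 ∤ 20.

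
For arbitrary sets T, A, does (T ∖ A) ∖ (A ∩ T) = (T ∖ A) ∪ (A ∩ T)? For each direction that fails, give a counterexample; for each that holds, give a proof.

Only the forward inclusion holds.

(⊆) Let x ∈ (T ∖ A) ∖ (A ∩ T). Then x ∈ T and x ∉ A, from which x ∈ (T ∖ A) ∪ (A ∩ T).

(⊇) This inclusion fails. Take T = {1}, A = {1}; then 1 ∈ (T ∖ A) ∪ (A ∩ T) but 1 ∉ (T ∖ A) ∖ (A ∩ T).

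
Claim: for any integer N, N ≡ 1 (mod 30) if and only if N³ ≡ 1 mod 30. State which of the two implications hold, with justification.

(⇒) Suppose N ≡ 1 (mod 30). Write N = 30j + 1. Then (30j + 1)³ = 27000j³ + 2700j² + 90j + 1 = 30(900j³ + 90j² + 3j) + 1, so N³ ≡ 1 (mod 30).

(⇐) Conversely, suppose N³ ≡ 1 (mod 30). The only residue r in {0, …, 29} with r³ ≡ 1 (mod 30) is r = 1, so N ≡ 1 (mod 30).

Both implications hold.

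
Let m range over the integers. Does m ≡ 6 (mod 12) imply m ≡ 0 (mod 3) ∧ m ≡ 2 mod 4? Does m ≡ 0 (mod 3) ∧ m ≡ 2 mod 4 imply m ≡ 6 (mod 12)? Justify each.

Both directions hold; the statement is true.

[⇒] Suppose m ≡ 6 (mod 12); write m = 12j + 6. Since 3 ∣ 12, reducing mod 3 gives m ≡ 6 ≡ 0 (mod 3); since 4 ∣ 12, reducing mod 4 gives m ≡ 6 ≡ 2 (mod 4).

[⇐] Conversely, if m ≡ 0 (mod 3) and m ≡ 2 (mod 4), then by the Chinese remainder theorem m ≡ 6 (mod 12). This is exactly m ≡ 6 (mod 12).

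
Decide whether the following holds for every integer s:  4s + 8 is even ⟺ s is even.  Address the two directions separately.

The forward direction fails; the converse holds.

[⇐] Suppose s is even. Since 4 is even, 4s is even for every s, so 4s + 8 has the same parity as 8, which is even. Hence 4s + 8 is even.

[⇒] This fails: take s = 1. Then 4s + 8 = 12, which is even, yet s = 1 is odd, not even.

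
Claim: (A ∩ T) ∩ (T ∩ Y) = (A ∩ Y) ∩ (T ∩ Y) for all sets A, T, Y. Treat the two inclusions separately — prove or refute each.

Both inclusions hold; the sets are equal.

(⊆) Let x ∈ (A ∩ T) ∩ (T ∩ Y). Then x ∈ A ∩ T ∩ Y, from which x ∈ (A ∩ Y) ∩ (T ∩ Y).

(⊇) Let x ∈ (A ∩ Y) ∩ (T ∩ Y). Then x ∈ A ∩ T ∩ Y, from which x ∈ (A ∩ T) ∩ (T ∩ Y).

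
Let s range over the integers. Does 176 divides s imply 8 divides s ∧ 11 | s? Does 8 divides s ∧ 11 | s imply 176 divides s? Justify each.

(←) This fails: take s = 88. Both 8 ∣ 88 and 11 ∣ 88, yet 88 is not a multiple of 176 (since 88 = 0·176 + 88), so 176 ∤ 88.

(→) If 176 ∣ s, write s = 176q. Since 176 = 22·8, s = 8·(22q), so 8 ∣ s; and since 176 = 16·11, s = 11·(16q), so 11 ∣ s.

(⇒) holds; (⇐) fails.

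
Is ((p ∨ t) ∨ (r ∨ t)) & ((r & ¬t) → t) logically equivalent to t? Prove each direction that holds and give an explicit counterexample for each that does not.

Only the converse holds.

Forward direction. This fails. Under t = F, p = T, r = F, the left side is true but the right side is false.

Converse. Assume the antecedent. If t is true, the consequent reduces to true regardless of the other variables. If t is false, the antecedent cannot hold. Either way the consequent holds.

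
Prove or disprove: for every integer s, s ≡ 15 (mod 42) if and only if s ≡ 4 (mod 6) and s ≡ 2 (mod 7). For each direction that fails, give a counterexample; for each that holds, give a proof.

(⇒) This fails: s = 15 gives 15 ≡ 15 (mod 42) but 15 ≡ 3 (mod 6), so the conjunction on the right does not hold.

(⇐) This fails: s = 16 satisfies both congruences on the right (16 ≡ 4 mod 6 and 16 ≡ 2 mod 7) yet 16 ≡ 16 (mod 42), not 15.

Neither direction holds.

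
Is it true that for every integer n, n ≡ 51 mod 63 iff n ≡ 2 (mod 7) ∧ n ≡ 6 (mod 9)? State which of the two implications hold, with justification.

The biconditional holds.

(→) Suppose n ≡ 51 (mod 63); write n = 63j + 51. Since 7 ∣ 63, reducing mod 7 gives n ≡ 51 ≡ 2 (mod 7); since 9 ∣ 63, reducing mod 9 gives n ≡ 51 ≡ 6 (mod 9).

(←) Conversely, if n ≡ 2 (mod 7) and n ≡ 6 (mod 9), then by the Chinese remainder theorem n ≡ 51 (mod 63). This is exactly n ≡ 51 (mod 63).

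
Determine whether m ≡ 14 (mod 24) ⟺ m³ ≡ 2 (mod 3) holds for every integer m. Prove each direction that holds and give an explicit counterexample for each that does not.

Forward direction. Suppose m ≡ 14 (mod 24). Then m³ ≡ 14³ = 2744 (mod 24), and since 3 ∣ 24, also m³ ≡ 2 (mod 3).

Converse. This fails: take m = 2. Then 2³ = 8 ≡ 2 (mod 3), yet 2 ≡ 2 (mod 24), not 14.

(⇒) holds; (⇐) fails.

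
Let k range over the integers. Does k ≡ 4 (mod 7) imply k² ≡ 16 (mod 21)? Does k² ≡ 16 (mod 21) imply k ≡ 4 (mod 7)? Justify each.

Neither direction holds.

(⇒) This fails: take k = 18. Then 18 ≡ 4 (mod 7), but 18² = 324 ≡ 9 (mod 21), not 16.

(⇐) This fails: take k = 10. Then 10² = 100 ≡ 16 (mod 21), yet 10 ≡ 3 (mod 7), not 4.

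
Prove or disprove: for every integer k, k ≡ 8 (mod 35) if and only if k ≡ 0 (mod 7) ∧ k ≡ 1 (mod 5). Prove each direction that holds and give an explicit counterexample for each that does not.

Both directions fail.

(⟹) This fails: k = 8 gives 8 ≡ 8 (mod 35) but 8 ≡ 1 (mod 7), so the conjunction on the right does not hold.

(⟸) This fails: k = 21 satisfies both congruences on the right (21 ≡ 0 mod 7 and 21 ≡ 1 mod 5) yet 21 ≡ 21 (mod 35), not 8.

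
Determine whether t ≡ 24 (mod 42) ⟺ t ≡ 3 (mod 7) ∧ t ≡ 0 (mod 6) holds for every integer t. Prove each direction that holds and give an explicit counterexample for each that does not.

(⇒) Suppose t ≡ 24 (mod 42); write t = 42j + 24. Since 7 ∣ 42, reducing mod 7 gives t ≡ 24 ≡ 3 (mod 7); since 6 ∣ 42, reducing mod 6 gives t ≡ 24 ≡ 0 (mod 6).

(⇐) Conversely, if t ≡ 3 (mod 7) and t ≡ 0 (mod 6), then by the Chinese remainder theorem t ≡ 24 (mod 42). This is exactly t ≡ 24 (mod 42).

The biconditional holds.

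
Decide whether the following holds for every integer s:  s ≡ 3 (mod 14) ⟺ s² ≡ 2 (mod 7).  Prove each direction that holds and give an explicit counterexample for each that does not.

(⇒) Suppose s ≡ 3 (mod 14). Then s² ≡ 3² = 9 (mod 14), and since 7 ∣ 14, also s² ≡ 2 (mod 7).

(⇐) This fails: take s = 4. Then 4² = 16 ≡ 2 (mod 7), yet 4 ≡ 4 (mod 14), not 3.

The forward direction holds; the converse fails.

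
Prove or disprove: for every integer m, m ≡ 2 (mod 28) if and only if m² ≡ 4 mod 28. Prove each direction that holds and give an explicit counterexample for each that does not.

Not equivalent: only (⇒) holds.

Converse. This fails: take m = 12. Then 12² = 144 ≡ 4 (mod 28), yet 12 ≡ 12 (mod 28), not 2.

Forward direction. Suppose m ≡ 2 (mod 28). Write m = 28j + 2. Then (28j + 2)² = 784j² + 112j + 4 = 28(28j² + 4j) + 4, so m² ≡ 4 (mod 28).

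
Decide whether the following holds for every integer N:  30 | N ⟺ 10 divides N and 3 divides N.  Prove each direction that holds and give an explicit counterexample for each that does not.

Both directions hold; the statement is true.

(←) Suppose 10 ∣ N and 3 ∣ N. Any common multiple of 10 and 3 is a multiple of their lcm; here gcd(10, 3) = 1, so lcm(10, 3) = 10·3 = 30, so 30 ∣ N.

(→) If 30 ∣ N, write N = 30q. Since 30 = 3·10, N = 10·(3q), so 10 ∣ N; and since 30 = 10·3, N = 3·(10q), so 3 ∣ N.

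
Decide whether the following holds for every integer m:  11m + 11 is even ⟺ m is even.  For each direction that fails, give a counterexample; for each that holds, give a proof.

(⇒) fails and (⇐) fails.

[⇒] This fails: m = 5 gives 11m + 11 = 66, which is even, but 5 is odd, not even.

[⇐] This also fails: m = 4 is even, but 11m + 11 = 55 is odd, not even.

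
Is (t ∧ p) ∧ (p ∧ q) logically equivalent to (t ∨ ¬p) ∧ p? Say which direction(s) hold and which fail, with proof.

[⇒] Assume the antecedent. If p is true, the antecedent forces (p = T, q = T, t = T), and (t ∨ ¬p) ∧ p holds there. If p is false, the antecedent cannot hold. Either way (t ∨ ¬p) ∧ p holds.

[⇐] This fails. Under p = T, q = F, t = T, the left side is false but the right side is true.

Only the forward implication holds.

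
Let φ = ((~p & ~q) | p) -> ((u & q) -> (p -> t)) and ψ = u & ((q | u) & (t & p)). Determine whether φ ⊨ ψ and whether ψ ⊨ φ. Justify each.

Not equivalent: only (⇐) holds.

(⟸) Assume the antecedent. If q is true, the antecedent forces (q = T, u = T, t = T, p = T), and the consequent holds there. If q is false, the consequent reduces to true regardless of the other variables. Either way the consequent holds.

(⟹) This fails. Under q = F, u = F, t = F, p = F, the left side is true but the right side is false.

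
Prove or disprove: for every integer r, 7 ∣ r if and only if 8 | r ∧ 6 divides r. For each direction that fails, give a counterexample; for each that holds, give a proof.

(⇒) fails and (⇐) fails.

[⇒] This fails: take r = 7. Certainly 7 ∣ 7, but 8 ∤ 7.

[⇐] This fails: take r = 24. Both 8 ∣ 24 and 6 ∣ 24, yet 24 is not a multiple of 7 (since 24 = 3·7 + 3), so 7 ∤ 24.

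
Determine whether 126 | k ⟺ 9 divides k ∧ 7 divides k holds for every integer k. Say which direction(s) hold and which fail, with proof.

[⇐] This fails: take k = 63. Both 9 ∣ 63 and 7 ∣ 63, yet 63 is not a multiple of 126 (since 63 = 0·126 + 63), so 126 ∤ 63.

[⇒] If 126 ∣ k, write k = 126q. Since 126 = 14·9, k = 9·(14q), so 9 ∣ k; and since 126 = 18·7, k = 7·(18q), so 7 ∣ k.

Only the forward implication holds.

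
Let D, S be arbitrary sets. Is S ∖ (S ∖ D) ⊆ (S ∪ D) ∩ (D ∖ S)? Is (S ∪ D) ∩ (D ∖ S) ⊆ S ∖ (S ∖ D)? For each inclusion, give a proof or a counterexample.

Neither inclusion holds.

(⊆) This inclusion fails. Take D = {1}, S = {1}; then 1 ∈ S ∖ (S ∖ D) but 1 ∉ (S ∪ D) ∩ (D ∖ S).

(⊇) This inclusion fails. Take D = {1}, S = ∅; then 1 ∈ (S ∪ D) ∩ (D ∖ S) but 1 ∉ S ∖ (S ∖ D).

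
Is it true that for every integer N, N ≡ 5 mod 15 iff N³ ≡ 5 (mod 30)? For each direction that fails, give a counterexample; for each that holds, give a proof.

The forward direction fails; the converse holds.

[⇒] This fails: take N = 20. Then 20 ≡ 5 (mod 15), but 20³ = 8000 ≡ 20 (mod 30), not 5.

[⇐] Conversely, the residues r modulo 30 with r³ ≡ 5 (mod 30) are exactly {5}, and each is ≡ 5 (mod 15).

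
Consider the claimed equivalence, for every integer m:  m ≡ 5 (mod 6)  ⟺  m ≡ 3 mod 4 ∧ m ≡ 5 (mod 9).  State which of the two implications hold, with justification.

Forward direction. This fails: m = 35 gives 35 ≡ 5 (mod 6) but 35 ≡ 8 (mod 9), so the conjunction on the right does not hold.

Converse. If m ≡ 3 (mod 4) and m ≡ 5 (mod 9), then by the Chinese remainder theorem m ≡ 23 (mod 36). Since 23 ≡ 5 (mod 6) and 6 ∣ 36, we get m ≡ 5 (mod 6).

(⇒) fails; (⇐) holds.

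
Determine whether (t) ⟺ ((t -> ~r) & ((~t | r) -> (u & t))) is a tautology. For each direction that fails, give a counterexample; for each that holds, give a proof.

Not equivalent: only (⇐) holds.

[⇒] This fails. Under t = T, u = F, r = T, the left side is true but the right side is false.

[⇐] Assume the antecedent. If t is true, t reduces to true regardless of the other variables. If t is false, the antecedent cannot hold. Either way t holds.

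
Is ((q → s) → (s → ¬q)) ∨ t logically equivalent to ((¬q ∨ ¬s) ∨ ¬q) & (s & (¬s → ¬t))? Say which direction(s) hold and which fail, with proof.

The forward direction fails; the converse holds.

(⟸) Assume the antecedent. If q is true, the antecedent cannot hold. If q is false, ((q → s) → (s → ¬q)) ∨ t reduces to true regardless of the other variables. Either way ((q → s) → (s → ¬q)) ∨ t holds.

(⟹) This fails. Under q = F, t = F, s = F, the left side is true but the right side is false.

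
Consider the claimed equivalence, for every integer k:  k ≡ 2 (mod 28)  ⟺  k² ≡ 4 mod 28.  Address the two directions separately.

The forward direction holds; the converse fails.

(→) Suppose k ≡ 2 (mod 28). Write k = 28j + 2. Then (28j + 2)² = 784j² + 112j + 4 = 28(28j² + 4j) + 4, so k² ≡ 4 (mod 28).

(←) This fails: take k = 12. Then 12² = 144 ≡ 4 (mod 28), yet 12 ≡ 12 (mod 28), not 2.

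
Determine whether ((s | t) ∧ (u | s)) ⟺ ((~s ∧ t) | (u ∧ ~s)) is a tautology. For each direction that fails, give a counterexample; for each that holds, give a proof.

Both directions fail.

[⇒] This fails. Under s = T, u = F, t = F, the left side is true but the right side is false.

[⇐] This fails. Under s = F, u = T, t = F, the left side is false but the right side is true.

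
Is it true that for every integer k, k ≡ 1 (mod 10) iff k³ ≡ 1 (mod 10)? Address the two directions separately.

Both directions hold.

(→) Suppose k ≡ 1 (mod 10). Write k = 10j + 1. Then (10j + 1)³ = 1000j³ + 300j² + 30j + 1 = 10(100j³ + 30j² + 3j) + 1, so k³ ≡ 1 (mod 10).

(←) Conversely, suppose k³ ≡ 1 (mod 10). The only residue r in {0, …, 9} with r³ ≡ 1 (mod 10) is r = 1, so k ≡ 1 (mod 10).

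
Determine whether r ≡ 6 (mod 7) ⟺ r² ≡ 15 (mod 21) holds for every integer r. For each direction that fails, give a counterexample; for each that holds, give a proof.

(→) This fails: take r = 13. Then 13 ≡ 6 (mod 7), but 13² = 169 ≡ 1 (mod 21), not 15.

(←) This fails: take r = 15. Then 15² = 225 ≡ 15 (mod 21), yet 15 ≡ 1 (mod 7), not 6.

(⇒) fails and (⇐) fails.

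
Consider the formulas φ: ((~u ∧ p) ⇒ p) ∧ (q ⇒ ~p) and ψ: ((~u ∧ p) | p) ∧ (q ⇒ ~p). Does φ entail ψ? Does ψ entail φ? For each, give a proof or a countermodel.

Not equivalent: only (⇐) holds.

(⇒) This fails. Under q = F, p = F, u = F, the left side is true but the right side is false.

(⇐) Assume the antecedent. If q is true, the antecedent cannot hold. If q is false, ((~u ∧ p) ⇒ p) ∧ (q ⇒ ~p) reduces to true regardless of the other variables. Either way ((~u ∧ p) ⇒ p) ∧ (q ⇒ ~p) holds.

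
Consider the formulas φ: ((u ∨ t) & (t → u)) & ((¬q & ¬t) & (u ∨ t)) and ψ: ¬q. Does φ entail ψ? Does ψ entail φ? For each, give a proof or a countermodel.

(⇒) holds; (⇐) fails.

(⇒) Assume the antecedent. If q is true, the antecedent cannot hold. If q is false, ¬q reduces to true regardless of the other variables. Either way ¬q holds.

(⇐) This fails. Under q = F, u = F, t = F, the left side is false but the right side is true.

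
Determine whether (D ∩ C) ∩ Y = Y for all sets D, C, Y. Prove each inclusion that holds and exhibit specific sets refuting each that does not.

(⊆) holds; (⊇) fails.

Forward inclusion. Let x ∈ (D ∩ C) ∩ Y. Then x ∈ D ∩ C ∩ Y, from which x ∈ Y.

Reverse inclusion. This inclusion fails. Take D = ∅, C = ∅, Y = {1}; then 1 ∈ Y but 1 ∉ (D ∩ C) ∩ Y.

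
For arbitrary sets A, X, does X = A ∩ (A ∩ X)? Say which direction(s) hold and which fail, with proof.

The sets are not equal: only the reverse inclusion holds.

Reverse inclusion. Let x ∈ A ∩ (A ∩ X). Then x ∈ A ∩ X, from which x ∈ X.

Forward inclusion. This inclusion fails. Take A = ∅, X = {1}; then 1 ∈ X but 1 ∉ A ∩ (A ∩ X).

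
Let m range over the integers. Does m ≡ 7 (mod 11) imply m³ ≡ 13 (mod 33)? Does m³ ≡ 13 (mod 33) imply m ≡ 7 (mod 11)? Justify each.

(⇒) This fails: take m = 18. Then 18 ≡ 7 (mod 11), but 18³ = 5832 ≡ 24 (mod 33), not 13.

(⇐) Conversely, the residues r modulo 33 with r³ ≡ 13 (mod 33) are exactly {7}, and each is ≡ 7 (mod 11).

Not equivalent: only (⇐) holds.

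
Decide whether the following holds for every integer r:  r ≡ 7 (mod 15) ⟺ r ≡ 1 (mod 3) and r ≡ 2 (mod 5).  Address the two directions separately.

Both directions hold; the statement is true.

(→) Suppose r ≡ 7 (mod 15); write r = 15j + 7. Since 3 ∣ 15, reducing mod 3 gives r ≡ 7 ≡ 1 (mod 3); since 5 ∣ 15, reducing mod 5 gives r ≡ 7 ≡ 2 (mod 5).

(←) Conversely, if r ≡ 1 (mod 3) and r ≡ 2 (mod 5), then by the Chinese remainder theorem r ≡ 7 (mod 15). This is exactly r ≡ 7 (mod 15).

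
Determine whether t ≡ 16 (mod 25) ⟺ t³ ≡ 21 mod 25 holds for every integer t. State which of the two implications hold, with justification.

Both implications hold.

(⟹) Suppose t ≡ 16 (mod 25). Write t = 25j + 16. Then (25j + 16)³ = 15625j³ + 30000j² + 19200j + 4096 = 25(625j³ + 1200j² + 768j + 163) + 21, so t³ ≡ 21 (mod 25).

(⟸) Conversely, suppose t³ ≡ 21 (mod 25). The only residue r in {0, …, 24} with r³ ≡ 21 (mod 25) is r = 16, so t ≡ 16 (mod 25).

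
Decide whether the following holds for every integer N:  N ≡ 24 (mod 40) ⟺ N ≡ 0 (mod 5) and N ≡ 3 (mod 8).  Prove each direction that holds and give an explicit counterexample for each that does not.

[⇒] This fails: N = 24 gives 24 ≡ 24 (mod 40) but 24 ≡ 4 (mod 5), so the conjunction on the right does not hold.

[⇐] This fails: N = 35 satisfies both congruences on the right (35 ≡ 0 mod 5 and 35 ≡ 3 mod 8) yet 35 ≡ 35 (mod 40), not 24.

Neither direction holds.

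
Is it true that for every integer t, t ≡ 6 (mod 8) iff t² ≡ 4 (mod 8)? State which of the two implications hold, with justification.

(⇐) This fails: take t = 2. Then 2² = 4 ≡ 4 (mod 8), yet 2 ≡ 2 (mod 8), not 6.

(⇒) Suppose t ≡ 6 (mod 8). Write t = 8j + 6. Then (8j + 6)² = 64j² + 96j + 36 = 8(8j² + 12j + 4) + 4, so t² ≡ 4 (mod 8).

Only the forward direction holds.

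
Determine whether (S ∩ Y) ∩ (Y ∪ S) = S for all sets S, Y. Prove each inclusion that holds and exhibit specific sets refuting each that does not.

(⊆) holds; (⊇) fails.

Forward inclusion. Let x ∈ (S ∩ Y) ∩ (Y ∪ S). Then x ∈ S ∩ Y, from which x ∈ S.

Reverse inclusion. This inclusion fails. Take S = {1}, Y = ∅; then 1 ∈ S but 1 ∉ (S ∩ Y) ∩ (Y ∪ S).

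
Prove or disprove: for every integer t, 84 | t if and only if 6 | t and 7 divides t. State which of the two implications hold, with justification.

(→) If 84 ∣ t, write t = 84q. Since 84 = 14·6, t = 6·(14q), so 6 ∣ t; and since 84 = 12·7, t = 7·(12q), so 7 ∣ t.

(←) This fails: take t = 42. Both 6 ∣ 42 and 7 ∣ 42, yet 42 is not a multiple of 84 (since 42 = 0·84 + 42), so 84 ∤ 42.

The forward direction holds; the converse fails.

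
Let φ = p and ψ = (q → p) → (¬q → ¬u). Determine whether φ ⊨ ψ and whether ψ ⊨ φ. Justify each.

(⟹) This fails. Under u = T, q = F, p = T, the left side is true but the right side is false.

(⟸) This fails. Under u = F, q = F, p = F, the left side is false but the right side is true.

Both directions fail.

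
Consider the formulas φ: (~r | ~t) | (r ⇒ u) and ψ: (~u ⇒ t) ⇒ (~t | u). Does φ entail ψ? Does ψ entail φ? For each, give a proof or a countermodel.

(→) This fails. Under t = T, r = F, u = F, the left side is true but the right side is false.

(←) Assume the antecedent. If t is true, the antecedent forces (t = T, r = F, u = T) or (t = T, r = T, u = T), and (~r | ~t) | (r ⇒ u) holds there. If t is false, (~r | ~t) | (r ⇒ u) reduces to true regardless of the other variables. Either way (~r | ~t) | (r ⇒ u) holds.

Only the converse holds.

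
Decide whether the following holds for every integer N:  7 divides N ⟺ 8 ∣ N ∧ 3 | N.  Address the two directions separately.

Neither direction holds.

[⇒] This fails: take N = 7. Certainly 7 ∣ 7, but 8 ∤ 7.

[⇐] This fails: take N = 24. Both 8 ∣ 24 and 3 ∣ 24, yet 24 is not a multiple of 7 (since 24 = 3·7 + 3), so 7 ∤ 24.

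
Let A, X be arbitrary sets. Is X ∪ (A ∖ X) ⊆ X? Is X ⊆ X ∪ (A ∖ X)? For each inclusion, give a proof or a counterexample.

Only the reverse inclusion holds.

(⟹) This inclusion fails. Take A = {1}, X = ∅; then 1 ∈ X ∪ (A ∖ X) but 1 ∉ X.

(⟸) Let x ∈ X. Then either x ∈ X and x ∉ A; or x ∈ A ∩ X. In each case x ∈ X ∪ (A ∖ X), so X ⊆ X ∪ (A ∖ X).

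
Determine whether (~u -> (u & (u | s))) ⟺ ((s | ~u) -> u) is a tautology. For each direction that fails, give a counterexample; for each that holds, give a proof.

Both implications hold.

(⟸) Assume the antecedent. If u is true, ~u -> (u & (u | s)) reduces to true regardless of the other variables. If u is false, the antecedent cannot hold. Either way ~u -> (u & (u | s)) holds.

(⟹) Assume the antecedent. If u is true, (s | ~u) -> u reduces to true regardless of the other variables. If u is false, the antecedent cannot hold. Either way (s | ~u) -> u holds.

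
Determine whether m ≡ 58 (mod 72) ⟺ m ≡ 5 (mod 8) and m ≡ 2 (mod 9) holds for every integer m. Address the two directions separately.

Neither direction holds.

[⇒] This fails: m = 58 gives 58 ≡ 58 (mod 72) but 58 ≡ 2 (mod 8), so the conjunction on the right does not hold.

[⇐] This fails: m = 29 satisfies both congruences on the right (29 ≡ 5 mod 8 and 29 ≡ 2 mod 9) yet 29 ≡ 29 (mod 72), not 58.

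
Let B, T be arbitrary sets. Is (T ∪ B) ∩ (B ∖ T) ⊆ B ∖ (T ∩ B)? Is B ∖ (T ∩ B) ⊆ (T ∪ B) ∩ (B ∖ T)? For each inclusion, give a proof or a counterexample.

Both inclusions hold.

(⟹) Let x ∈ (T ∪ B) ∩ (B ∖ T). Then x ∈ B and x ∉ T, from which x ∈ B ∖ (T ∩ B).

(⟸) Let x ∈ B ∖ (T ∩ B). Then x ∈ B and x ∉ T, from which x ∈ (T ∪ B) ∩ (B ∖ T).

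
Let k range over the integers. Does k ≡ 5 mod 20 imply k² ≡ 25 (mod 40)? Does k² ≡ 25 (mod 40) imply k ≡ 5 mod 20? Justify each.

(⟹) Suppose k ≡ 5 (mod 20). Working modulo 40, k ∈ {5, 25}; for each such r, r² ≡ 25 (mod 40).

(⟸) This fails: take k = 15. Then 15² = 225 ≡ 25 (mod 40), yet 15 ≡ 15 (mod 20), not 5.

Only the forward direction holds.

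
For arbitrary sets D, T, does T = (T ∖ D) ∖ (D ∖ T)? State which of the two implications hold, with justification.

(⟹) This inclusion fails. Take D = {1}, T = {1}; then 1 ∈ T but 1 ∉ (T ∖ D) ∖ (D ∖ T).

(⟸) Let x ∈ (T ∖ D) ∖ (D ∖ T). Then x ∈ T and x ∉ D, from which x ∈ T.

The sets are not equal: only the reverse inclusion holds.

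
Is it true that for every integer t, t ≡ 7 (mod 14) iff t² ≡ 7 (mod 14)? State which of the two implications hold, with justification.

Forward direction. Suppose t ≡ 7 (mod 14). Write t = 14j + 7. Then (14j + 7)² = 196j² + 196j + 49 = 14(14j² + 14j + 3) + 7, so t² ≡ 7 (mod 14).

Converse. Suppose t² ≡ 7 (mod 14). The only residue r in {0, …, 13} with r² ≡ 7 (mod 14) is r = 7, so t ≡ 7 (mod 14).

The biconditional holds.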